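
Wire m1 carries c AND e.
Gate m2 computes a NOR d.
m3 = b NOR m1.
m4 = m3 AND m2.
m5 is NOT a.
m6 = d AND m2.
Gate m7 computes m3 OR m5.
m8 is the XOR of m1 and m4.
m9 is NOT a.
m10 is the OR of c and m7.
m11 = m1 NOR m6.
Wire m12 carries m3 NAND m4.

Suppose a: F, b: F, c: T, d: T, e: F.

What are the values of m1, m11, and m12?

m1 = c AND e = T AND F = F
m2 = a NOR d = F NOR T = F
m3 = b NOR m1 = F NOR F = T
m4 = m3 AND m2 = T AND F = F
m6 = d AND m2 = T AND F = F
m11 = m1 NOR m6 = F NOR F = T
m12 = m3 NAND m4 = T NAND F = T

m1 = F; m11 = T; m12 = T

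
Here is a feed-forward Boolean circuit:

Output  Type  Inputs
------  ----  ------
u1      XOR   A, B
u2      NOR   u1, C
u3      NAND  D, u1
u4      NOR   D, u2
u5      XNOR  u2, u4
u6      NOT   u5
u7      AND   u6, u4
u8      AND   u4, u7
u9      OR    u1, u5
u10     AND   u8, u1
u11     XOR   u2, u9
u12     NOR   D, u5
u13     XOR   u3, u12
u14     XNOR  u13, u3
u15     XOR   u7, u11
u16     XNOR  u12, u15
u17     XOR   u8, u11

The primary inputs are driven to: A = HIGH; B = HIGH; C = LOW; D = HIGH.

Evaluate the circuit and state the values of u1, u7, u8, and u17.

u1 = LOW  u7 = LOW  u8 = LOW  u17 = HIGH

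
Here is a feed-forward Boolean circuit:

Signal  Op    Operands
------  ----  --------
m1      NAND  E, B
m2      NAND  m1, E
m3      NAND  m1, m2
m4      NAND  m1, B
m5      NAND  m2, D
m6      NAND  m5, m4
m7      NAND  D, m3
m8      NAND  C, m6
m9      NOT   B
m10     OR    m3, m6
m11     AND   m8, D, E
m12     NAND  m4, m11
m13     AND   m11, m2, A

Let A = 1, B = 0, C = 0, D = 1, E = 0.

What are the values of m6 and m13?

m1 = E NAND B = 0 NAND 0 = 1
m2 = m1 NAND E = 1 NAND 0 = 1
m4 = m1 NAND B = 1 NAND 0 = 1
m5 = m2 NAND D = 1 NAND 1 = 0
m6 = m5 NAND m4 = 0 NAND 1 = 1
m8 = C NAND m6 = 0 NAND 1 = 1
m11 = m8 AND D AND E = 1 AND 1 AND 0 = 0
m13 = m11 AND m2 AND A = 0 AND 1 AND 1 = 0

m6 = 1, m13 = 0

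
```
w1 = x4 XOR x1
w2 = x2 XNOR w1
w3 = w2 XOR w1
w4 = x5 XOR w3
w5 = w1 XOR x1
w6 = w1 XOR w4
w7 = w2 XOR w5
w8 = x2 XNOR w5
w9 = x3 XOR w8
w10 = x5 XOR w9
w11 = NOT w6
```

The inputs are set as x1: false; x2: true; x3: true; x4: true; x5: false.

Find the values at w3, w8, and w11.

w1 = x4 XOR x1 = true XOR false = true
w2 = x2 XNOR w1 = true XNOR true = true
w3 = w2 XOR w1 = true XOR true = false
w4 = x5 XOR w3 = false XOR false = false
w5 = w1 XOR x1 = true XOR false = true
w6 = w1 XOR w4 = true XOR false = true
w8 = x2 XNOR w5 = true XNOR true = true
w11 = NOT w6 = NOT true = false

w3 = false, w8 = true, w11 = false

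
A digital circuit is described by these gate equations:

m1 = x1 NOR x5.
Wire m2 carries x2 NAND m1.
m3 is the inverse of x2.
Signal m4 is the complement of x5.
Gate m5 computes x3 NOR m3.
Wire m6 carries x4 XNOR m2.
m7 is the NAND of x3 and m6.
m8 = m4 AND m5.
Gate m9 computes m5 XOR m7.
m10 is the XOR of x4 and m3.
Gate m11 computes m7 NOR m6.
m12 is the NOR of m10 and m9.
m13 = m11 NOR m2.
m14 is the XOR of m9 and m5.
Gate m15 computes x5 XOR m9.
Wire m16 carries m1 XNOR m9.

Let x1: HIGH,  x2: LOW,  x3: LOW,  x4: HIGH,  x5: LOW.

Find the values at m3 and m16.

m3 = HIGH, m16 = LOW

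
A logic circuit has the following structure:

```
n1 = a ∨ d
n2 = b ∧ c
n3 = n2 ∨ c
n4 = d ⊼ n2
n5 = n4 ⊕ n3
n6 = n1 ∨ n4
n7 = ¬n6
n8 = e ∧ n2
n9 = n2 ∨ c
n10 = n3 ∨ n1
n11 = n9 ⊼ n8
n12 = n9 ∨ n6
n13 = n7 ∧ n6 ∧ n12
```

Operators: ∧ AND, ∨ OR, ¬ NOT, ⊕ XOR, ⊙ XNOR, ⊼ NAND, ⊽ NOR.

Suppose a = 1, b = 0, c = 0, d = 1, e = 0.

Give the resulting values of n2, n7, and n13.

n1 = a OR d = 1 OR 1 = 1
n2 = b AND c = 0 AND 0 = 0
n4 = d NAND n2 = 1 NAND 0 = 1
n6 = n1 OR n4 = 1 OR 1 = 1
n7 = NOT n6 = NOT 1 = 0
n9 = n2 OR c = 0 OR 0 = 0
n12 = n9 OR n6 = 0 OR 1 = 1
n13 = n7 AND n6 AND n12 = 0 AND 1 AND 1 = 0

n2 = 0  n7 = 0  n13 = 0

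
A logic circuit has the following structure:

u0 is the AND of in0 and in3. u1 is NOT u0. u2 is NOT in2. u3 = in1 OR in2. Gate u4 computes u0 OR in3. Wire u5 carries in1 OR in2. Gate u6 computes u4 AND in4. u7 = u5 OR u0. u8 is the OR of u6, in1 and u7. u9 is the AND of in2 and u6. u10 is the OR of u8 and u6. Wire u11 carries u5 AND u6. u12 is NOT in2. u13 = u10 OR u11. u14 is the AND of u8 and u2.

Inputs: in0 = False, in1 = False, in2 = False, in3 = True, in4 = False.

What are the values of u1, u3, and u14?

u1 = True, u3 = False, u14 = False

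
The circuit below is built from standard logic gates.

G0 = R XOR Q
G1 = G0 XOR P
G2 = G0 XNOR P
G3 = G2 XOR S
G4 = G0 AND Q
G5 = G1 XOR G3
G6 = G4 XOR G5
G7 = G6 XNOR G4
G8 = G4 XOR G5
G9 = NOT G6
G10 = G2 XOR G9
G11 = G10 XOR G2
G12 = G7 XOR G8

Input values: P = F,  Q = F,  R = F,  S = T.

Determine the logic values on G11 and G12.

G11 = T, G12 = T

G0 = R XOR Q = F XOR F = F
G1 = G0 XOR P = F XOR F = F
G2 = G0 XNOR P = F XNOR F = T
G3 = G2 XOR S = T XOR T = F
G4 = G0 AND Q = F AND F = F
G5 = G1 XOR G3 = F XOR F = F
G6 = G4 XOR G5 = F XOR F = F
G7 = G6 XNOR G4 = F XNOR F = T
G8 = G4 XOR G5 = F XOR F = F
G9 = NOT G6 = NOT F = T
G10 = G2 XOR G9 = T XOR T = F
G11 = G10 XOR G2 = F XOR T = T
G12 = G7 XOR G8 = T XOR F = T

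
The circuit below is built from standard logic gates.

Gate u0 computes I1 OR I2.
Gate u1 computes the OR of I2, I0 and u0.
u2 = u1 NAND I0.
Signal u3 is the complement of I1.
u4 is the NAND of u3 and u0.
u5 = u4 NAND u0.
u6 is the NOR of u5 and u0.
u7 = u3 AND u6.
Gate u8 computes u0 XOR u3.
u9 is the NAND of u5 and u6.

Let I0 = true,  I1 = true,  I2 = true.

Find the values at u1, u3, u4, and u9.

u1 = true  u3 = false  u4 = true  u9 = true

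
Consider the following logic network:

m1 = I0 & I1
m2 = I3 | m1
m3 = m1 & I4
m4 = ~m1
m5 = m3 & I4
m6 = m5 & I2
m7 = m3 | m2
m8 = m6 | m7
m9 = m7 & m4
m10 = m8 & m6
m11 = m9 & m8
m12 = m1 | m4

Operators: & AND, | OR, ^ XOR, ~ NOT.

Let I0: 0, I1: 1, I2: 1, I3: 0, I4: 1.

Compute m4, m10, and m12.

m4 = 1; m10 = 0; m12 = 1

m1 = I0 AND I1 = 0 AND 1 = 0
m2 = I3 OR m1 = 0 OR 0 = 0
m3 = m1 AND I4 = 0 AND 1 = 0
m4 = NOT m1 = NOT 0 = 1
m5 = m3 AND I4 = 0 AND 1 = 0
m6 = m5 AND I2 = 0 AND 1 = 0
m7 = m3 OR m2 = 0 OR 0 = 0
m8 = m6 OR m7 = 0 OR 0 = 0
m10 = m8 AND m6 = 0 AND 0 = 0
m12 = m1 OR m4 = 0 OR 1 = 1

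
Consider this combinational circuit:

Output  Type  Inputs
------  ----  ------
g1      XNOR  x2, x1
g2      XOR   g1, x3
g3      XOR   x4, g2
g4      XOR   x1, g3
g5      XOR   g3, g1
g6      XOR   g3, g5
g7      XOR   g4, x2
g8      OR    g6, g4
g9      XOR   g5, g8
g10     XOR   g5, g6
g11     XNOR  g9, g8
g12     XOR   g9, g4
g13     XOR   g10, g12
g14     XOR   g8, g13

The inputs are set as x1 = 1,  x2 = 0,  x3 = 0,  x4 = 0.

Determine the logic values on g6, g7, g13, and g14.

g6 = 0, g7 = 1, g13 = 0, g14 = 1

g1 = x2 XNOR x1 = 0 XNOR 1 = 0
g2 = g1 XOR x3 = 0 XOR 0 = 0
g3 = x4 XOR g2 = 0 XOR 0 = 0
g4 = x1 XOR g3 = 1 XOR 0 = 1
g5 = g3 XOR g1 = 0 XOR 0 = 0
g6 = g3 XOR g5 = 0 XOR 0 = 0
g7 = g4 XOR x2 = 1 XOR 0 = 1
g8 = g6 OR g4 = 0 OR 1 = 1
g9 = g5 XOR g8 = 0 XOR 1 = 1
g10 = g5 XOR g6 = 0 XOR 0 = 0
g12 = g9 XOR g4 = 1 XOR 1 = 0
g13 = g10 XOR g12 = 0 XOR 0 = 0
g14 = g8 XOR g13 = 1 XOR 0 = 1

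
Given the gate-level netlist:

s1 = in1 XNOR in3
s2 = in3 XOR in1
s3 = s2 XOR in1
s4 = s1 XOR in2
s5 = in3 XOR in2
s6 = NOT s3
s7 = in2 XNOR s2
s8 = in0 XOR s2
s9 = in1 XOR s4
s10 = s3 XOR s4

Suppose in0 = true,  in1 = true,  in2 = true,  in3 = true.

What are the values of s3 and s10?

s1 = in1 XNOR in3 = true XNOR true = true
s2 = in3 XOR in1 = true XOR true = false
s3 = s2 XOR in1 = false XOR true = true
s4 = s1 XOR in2 = true XOR true = false
s10 = s3 XOR s4 = true XOR false = true

s3 = true, s10 = true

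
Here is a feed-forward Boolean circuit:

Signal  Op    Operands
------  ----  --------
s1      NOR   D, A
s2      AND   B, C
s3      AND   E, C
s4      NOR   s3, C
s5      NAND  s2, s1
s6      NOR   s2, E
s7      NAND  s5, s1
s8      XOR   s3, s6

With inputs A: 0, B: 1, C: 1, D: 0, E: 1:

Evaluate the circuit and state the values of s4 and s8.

s4 = 0  s8 = 1

s2 = B AND C = 1 AND 1 = 1
s3 = E AND C = 1 AND 1 = 1
s4 = s3 NOR C = 1 NOR 1 = 0
s6 = s2 NOR E = 1 NOR 1 = 0
s8 = s3 XOR s6 = 1 XOR 0 = 1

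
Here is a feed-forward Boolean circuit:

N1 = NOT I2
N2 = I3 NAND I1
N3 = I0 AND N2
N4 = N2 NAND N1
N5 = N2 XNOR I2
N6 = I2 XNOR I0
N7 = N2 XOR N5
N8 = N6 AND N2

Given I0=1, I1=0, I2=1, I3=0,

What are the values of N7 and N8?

N2 = I3 NAND I1 = 0 NAND 0 = 1
N5 = N2 XNOR I2 = 1 XNOR 1 = 1
N6 = I2 XNOR I0 = 1 XNOR 1 = 1
N7 = N2 XOR N5 = 1 XOR 1 = 0
N8 = N6 AND N2 = 1 AND 1 = 1

N7 = 0, N8 = 1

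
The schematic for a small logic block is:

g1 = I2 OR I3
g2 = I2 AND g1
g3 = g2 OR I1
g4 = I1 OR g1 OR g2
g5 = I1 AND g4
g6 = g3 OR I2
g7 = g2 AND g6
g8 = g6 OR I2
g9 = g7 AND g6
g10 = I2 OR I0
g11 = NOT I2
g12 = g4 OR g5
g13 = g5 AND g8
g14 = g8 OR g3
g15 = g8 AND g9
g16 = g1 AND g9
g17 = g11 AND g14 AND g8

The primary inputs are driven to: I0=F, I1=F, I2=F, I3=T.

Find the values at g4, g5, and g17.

g4 = T; g5 = F; g17 = F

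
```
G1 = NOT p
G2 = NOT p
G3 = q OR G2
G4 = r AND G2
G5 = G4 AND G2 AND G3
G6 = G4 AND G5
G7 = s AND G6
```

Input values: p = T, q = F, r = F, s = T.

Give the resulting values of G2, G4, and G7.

G2 = F; G4 = F; G7 = F

G2 = NOT p = NOT T = F
G3 = q OR G2 = F OR F = F
G4 = r AND G2 = F AND F = F
G5 = G4 AND G2 AND G3 = F AND F AND F = F
G6 = G4 AND G5 = F AND F = F
G7 = s AND G6 = T AND F = F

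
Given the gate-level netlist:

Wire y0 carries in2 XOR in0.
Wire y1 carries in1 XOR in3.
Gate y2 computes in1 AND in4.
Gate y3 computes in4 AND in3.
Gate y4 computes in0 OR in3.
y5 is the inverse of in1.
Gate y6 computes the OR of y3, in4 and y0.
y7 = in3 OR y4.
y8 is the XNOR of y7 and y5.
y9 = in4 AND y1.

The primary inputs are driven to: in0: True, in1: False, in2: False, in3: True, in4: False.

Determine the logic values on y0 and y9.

y0 = in2 XOR in0 = False XOR True = True
y1 = in1 XOR in3 = False XOR True = True
y9 = in4 AND y1 = False AND True = False

y0 = True, y9 = False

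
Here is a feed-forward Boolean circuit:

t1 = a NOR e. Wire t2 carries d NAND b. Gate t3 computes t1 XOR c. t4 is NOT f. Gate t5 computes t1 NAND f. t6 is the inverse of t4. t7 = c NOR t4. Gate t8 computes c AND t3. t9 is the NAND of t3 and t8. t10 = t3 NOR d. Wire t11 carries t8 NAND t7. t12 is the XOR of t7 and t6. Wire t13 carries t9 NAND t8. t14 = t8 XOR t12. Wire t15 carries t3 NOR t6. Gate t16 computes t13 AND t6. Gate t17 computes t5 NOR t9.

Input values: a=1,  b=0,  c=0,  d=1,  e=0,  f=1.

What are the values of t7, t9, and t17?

t1 = a NOR e = 1 NOR 0 = 0
t3 = t1 XOR c = 0 XOR 0 = 0
t4 = NOT f = NOT 1 = 0
t5 = t1 NAND f = 0 NAND 1 = 1
t7 = c NOR t4 = 0 NOR 0 = 1
t8 = c AND t3 = 0 AND 0 = 0
t9 = t3 NAND t8 = 0 NAND 0 = 1
t17 = t5 NOR t9 = 1 NOR 1 = 0

t7 = 1; t9 = 1; t17 = 0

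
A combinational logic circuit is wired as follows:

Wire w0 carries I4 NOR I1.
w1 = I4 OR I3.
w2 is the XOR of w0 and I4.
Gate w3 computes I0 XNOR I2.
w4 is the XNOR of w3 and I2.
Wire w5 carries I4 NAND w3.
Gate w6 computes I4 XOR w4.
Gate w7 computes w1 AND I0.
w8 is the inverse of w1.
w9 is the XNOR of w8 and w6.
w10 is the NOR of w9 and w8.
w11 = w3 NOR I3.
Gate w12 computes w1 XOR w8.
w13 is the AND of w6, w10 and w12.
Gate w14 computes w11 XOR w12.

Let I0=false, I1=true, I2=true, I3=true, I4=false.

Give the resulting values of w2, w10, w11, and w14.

w2 = false; w10 = false; w11 = false; w14 = true

w0 = I4 NOR I1 = false NOR true = false
w1 = I4 OR I3 = false OR true = true
w2 = w0 XOR I4 = false XOR false = false
w3 = I0 XNOR I2 = false XNOR true = false
w4 = w3 XNOR I2 = false XNOR true = false
w6 = I4 XOR w4 = false XOR false = false
w8 = NOT w1 = NOT true = false
w9 = w8 XNOR w6 = false XNOR false = true
w10 = w9 NOR w8 = true NOR false = false
w11 = w3 NOR I3 = false NOR true = false
w12 = w1 XOR w8 = true XOR false = true
w14 = w11 XOR w12 = false XOR true = true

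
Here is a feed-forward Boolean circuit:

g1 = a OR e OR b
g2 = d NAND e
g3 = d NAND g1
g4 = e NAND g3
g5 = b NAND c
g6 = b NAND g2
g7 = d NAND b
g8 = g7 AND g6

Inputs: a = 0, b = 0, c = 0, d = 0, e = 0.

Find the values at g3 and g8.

g3 = 1, g8 = 1

g1 = a OR e OR b = 0 OR 0 OR 0 = 0
g2 = d NAND e = 0 NAND 0 = 1
g3 = d NAND g1 = 0 NAND 0 = 1
g6 = b NAND g2 = 0 NAND 1 = 1
g7 = d NAND b = 0 NAND 0 = 1
g8 = g7 AND g6 = 1 AND 1 = 1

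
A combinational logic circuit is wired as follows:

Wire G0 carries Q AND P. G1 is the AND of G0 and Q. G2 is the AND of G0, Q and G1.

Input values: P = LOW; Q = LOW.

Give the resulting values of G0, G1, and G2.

G0 = Q AND P = LOW AND LOW = LOW
G1 = G0 AND Q = LOW AND LOW = LOW
G2 = G0 AND Q AND G1 = LOW AND LOW AND LOW = LOW

G0 = LOW  G1 = LOW  G2 = LOW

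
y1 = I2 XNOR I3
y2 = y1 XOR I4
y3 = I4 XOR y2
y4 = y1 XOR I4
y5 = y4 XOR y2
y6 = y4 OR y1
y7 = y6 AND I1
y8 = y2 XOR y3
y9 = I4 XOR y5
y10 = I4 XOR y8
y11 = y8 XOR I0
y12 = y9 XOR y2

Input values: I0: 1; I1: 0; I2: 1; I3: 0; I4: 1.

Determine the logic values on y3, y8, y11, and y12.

y1 = I2 XNOR I3 = 1 XNOR 0 = 0
y2 = y1 XOR I4 = 0 XOR 1 = 1
y3 = I4 XOR y2 = 1 XOR 1 = 0
y4 = y1 XOR I4 = 0 XOR 1 = 1
y5 = y4 XOR y2 = 1 XOR 1 = 0
y8 = y2 XOR y3 = 1 XOR 0 = 1
y9 = I4 XOR y5 = 1 XOR 0 = 1
y11 = y8 XOR I0 = 1 XOR 1 = 0
y12 = y9 XOR y2 = 1 XOR 1 = 0

y3 = 0; y8 = 1; y11 = 0; y12 = 0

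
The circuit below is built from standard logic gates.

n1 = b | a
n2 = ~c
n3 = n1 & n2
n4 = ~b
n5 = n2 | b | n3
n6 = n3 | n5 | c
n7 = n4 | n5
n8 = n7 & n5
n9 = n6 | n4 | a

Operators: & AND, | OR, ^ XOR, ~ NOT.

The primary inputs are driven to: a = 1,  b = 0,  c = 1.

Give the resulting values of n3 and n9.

n3 = 0; n9 = 1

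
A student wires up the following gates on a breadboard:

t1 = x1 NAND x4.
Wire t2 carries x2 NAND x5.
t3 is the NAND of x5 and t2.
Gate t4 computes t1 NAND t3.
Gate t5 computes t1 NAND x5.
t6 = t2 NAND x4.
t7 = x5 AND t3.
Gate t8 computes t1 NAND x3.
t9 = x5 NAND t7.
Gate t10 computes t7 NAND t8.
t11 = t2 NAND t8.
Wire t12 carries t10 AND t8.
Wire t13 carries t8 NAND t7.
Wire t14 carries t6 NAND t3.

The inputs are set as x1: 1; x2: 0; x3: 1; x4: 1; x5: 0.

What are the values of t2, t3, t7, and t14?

t2 = 1  t3 = 1  t7 = 0  t14 = 1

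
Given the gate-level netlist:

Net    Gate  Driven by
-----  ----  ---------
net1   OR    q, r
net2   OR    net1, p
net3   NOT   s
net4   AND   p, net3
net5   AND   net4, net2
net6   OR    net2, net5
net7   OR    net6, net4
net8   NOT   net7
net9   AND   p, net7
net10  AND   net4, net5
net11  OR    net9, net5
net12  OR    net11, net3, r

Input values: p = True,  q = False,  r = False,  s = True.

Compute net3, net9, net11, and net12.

net3 = False; net9 = True; net11 = True; net12 = True

net1 = q OR r = False OR False = False
net2 = net1 OR p = False OR True = True
net3 = NOT s = NOT True = False
net4 = p AND net3 = True AND False = False
net5 = net4 AND net2 = False AND True = False
net6 = net2 OR net5 = True OR False = True
net7 = net6 OR net4 = True OR False = True
net9 = p AND net7 = True AND True = True
net11 = net9 OR net5 = True OR False = True
net12 = net11 OR net3 OR r = True OR False OR False = True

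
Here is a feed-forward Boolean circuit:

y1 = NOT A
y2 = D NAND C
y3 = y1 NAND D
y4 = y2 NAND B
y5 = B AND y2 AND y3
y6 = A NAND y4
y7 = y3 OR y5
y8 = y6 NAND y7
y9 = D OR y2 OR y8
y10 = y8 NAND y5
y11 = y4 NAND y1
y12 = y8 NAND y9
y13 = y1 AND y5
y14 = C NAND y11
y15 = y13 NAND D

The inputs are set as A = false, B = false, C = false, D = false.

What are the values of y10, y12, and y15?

y1 = NOT A = NOT false = true
y2 = D NAND C = false NAND false = true
y3 = y1 NAND D = true NAND false = true
y4 = y2 NAND B = true NAND false = true
y5 = B AND y2 AND y3 = false AND true AND true = false
y6 = A NAND y4 = false NAND true = true
y7 = y3 OR y5 = true OR false = true
y8 = y6 NAND y7 = true NAND true = false
y9 = D OR y2 OR y8 = false OR true OR false = true
y10 = y8 NAND y5 = false NAND false = true
y12 = y8 NAND y9 = false NAND true = true
y13 = y1 AND y5 = true AND false = false
y15 = y13 NAND D = false NAND false = true

y10 = true, y12 = true, y15 = true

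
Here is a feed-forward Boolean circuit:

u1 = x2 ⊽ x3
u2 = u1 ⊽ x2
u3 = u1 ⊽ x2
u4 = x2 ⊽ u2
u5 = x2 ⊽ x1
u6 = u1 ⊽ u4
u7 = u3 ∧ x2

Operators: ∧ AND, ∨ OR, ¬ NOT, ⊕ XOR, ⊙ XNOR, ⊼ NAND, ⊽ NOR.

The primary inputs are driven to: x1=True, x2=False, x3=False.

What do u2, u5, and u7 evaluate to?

u2 = False, u5 = False, u7 = False

u1 = x2 NOR x3 = False NOR False = True
u2 = u1 NOR x2 = True NOR False = False
u3 = u1 NOR x2 = True NOR False = False
u5 = x2 NOR x1 = False NOR True = False
u7 = u3 AND x2 = False AND False = False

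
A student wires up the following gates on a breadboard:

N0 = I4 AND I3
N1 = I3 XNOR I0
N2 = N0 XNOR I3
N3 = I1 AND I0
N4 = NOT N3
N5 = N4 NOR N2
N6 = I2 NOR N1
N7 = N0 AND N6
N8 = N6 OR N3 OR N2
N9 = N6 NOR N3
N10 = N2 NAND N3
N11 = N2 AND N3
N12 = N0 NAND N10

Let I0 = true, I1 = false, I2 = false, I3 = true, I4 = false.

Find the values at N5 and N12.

N0 = I4 AND I3 = false AND true = false
N2 = N0 XNOR I3 = false XNOR true = false
N3 = I1 AND I0 = false AND true = false
N4 = NOT N3 = NOT false = true
N5 = N4 NOR N2 = true NOR false = false
N10 = N2 NAND N3 = false NAND false = true
N12 = N0 NAND N10 = false NAND true = true

N5 = false, N12 = true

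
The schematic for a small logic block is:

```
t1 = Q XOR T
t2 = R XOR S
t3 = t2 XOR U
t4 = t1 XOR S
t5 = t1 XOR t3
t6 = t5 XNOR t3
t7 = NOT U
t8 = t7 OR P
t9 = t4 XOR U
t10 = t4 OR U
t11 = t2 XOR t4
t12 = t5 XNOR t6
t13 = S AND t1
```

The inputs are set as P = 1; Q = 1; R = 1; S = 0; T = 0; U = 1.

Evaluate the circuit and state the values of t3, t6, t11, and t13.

t3 = 0; t6 = 0; t11 = 0; t13 = 0

t1 = Q XOR T = 1 XOR 0 = 1
t2 = R XOR S = 1 XOR 0 = 1
t3 = t2 XOR U = 1 XOR 1 = 0
t4 = t1 XOR S = 1 XOR 0 = 1
t5 = t1 XOR t3 = 1 XOR 0 = 1
t6 = t5 XNOR t3 = 1 XNOR 0 = 0
t11 = t2 XOR t4 = 1 XOR 1 = 0
t13 = S AND t1 = 0 AND 1 = 0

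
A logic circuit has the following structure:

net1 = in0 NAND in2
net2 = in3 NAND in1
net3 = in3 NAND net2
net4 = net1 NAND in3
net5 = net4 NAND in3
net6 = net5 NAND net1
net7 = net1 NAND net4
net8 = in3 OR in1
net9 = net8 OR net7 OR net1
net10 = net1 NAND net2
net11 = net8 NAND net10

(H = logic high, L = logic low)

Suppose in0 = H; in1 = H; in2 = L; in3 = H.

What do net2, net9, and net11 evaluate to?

net1 = in0 NAND in2 = H NAND L = H
net2 = in3 NAND in1 = H NAND H = L
net4 = net1 NAND in3 = H NAND H = L
net7 = net1 NAND net4 = H NAND L = H
net8 = in3 OR in1 = H OR H = H
net9 = net8 OR net7 OR net1 = H OR H OR H = H
net10 = net1 NAND net2 = H NAND L = H
net11 = net8 NAND net10 = H NAND H = L

net2 = L  net9 = H  net11 = L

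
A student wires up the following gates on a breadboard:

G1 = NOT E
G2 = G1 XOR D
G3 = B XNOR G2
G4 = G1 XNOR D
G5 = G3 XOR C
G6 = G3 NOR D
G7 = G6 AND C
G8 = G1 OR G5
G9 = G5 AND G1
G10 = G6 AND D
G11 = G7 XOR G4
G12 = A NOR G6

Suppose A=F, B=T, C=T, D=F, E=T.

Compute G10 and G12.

G10 = F; G12 = F

G1 = NOT E = NOT T = F
G2 = G1 XOR D = F XOR F = F
G3 = B XNOR G2 = T XNOR F = F
G6 = G3 NOR D = F NOR F = T
G10 = G6 AND D = T AND F = F
G12 = A NOR G6 = F NOR T = F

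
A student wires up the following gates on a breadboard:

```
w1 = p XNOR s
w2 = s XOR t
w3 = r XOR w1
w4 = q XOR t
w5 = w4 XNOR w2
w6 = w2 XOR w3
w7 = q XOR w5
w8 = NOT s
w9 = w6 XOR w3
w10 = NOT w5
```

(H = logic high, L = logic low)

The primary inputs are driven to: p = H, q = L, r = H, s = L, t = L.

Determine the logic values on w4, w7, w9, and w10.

w1 = p XNOR s = H XNOR L = L
w2 = s XOR t = L XOR L = L
w3 = r XOR w1 = H XOR L = H
w4 = q XOR t = L XOR L = L
w5 = w4 XNOR w2 = L XNOR L = H
w6 = w2 XOR w3 = L XOR H = H
w7 = q XOR w5 = L XOR H = H
w9 = w6 XOR w3 = H XOR H = L
w10 = NOT w5 = NOT H = L

w4 = L; w7 = H; w9 = L; w10 = L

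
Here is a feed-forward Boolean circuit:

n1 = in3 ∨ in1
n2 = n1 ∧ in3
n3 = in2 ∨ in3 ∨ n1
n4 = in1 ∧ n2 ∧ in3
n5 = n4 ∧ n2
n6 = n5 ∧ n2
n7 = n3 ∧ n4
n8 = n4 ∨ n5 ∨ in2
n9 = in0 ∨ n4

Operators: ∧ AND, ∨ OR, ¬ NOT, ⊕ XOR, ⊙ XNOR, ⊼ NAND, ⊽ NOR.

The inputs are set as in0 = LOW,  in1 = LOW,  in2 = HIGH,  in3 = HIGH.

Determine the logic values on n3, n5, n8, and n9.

n3 = HIGH, n5 = LOW, n8 = HIGH, n9 = LOW

n1 = in3 OR in1 = HIGH OR LOW = HIGH
n2 = n1 AND in3 = HIGH AND HIGH = HIGH
n3 = in2 OR in3 OR n1 = HIGH OR HIGH OR HIGH = HIGH
n4 = in1 AND n2 AND in3 = LOW AND HIGH AND HIGH = LOW
n5 = n4 AND n2 = LOW AND HIGH = LOW
n8 = n4 OR n5 OR in2 = LOW OR LOW OR HIGH = HIGH
n9 = in0 OR n4 = LOW OR LOW = LOW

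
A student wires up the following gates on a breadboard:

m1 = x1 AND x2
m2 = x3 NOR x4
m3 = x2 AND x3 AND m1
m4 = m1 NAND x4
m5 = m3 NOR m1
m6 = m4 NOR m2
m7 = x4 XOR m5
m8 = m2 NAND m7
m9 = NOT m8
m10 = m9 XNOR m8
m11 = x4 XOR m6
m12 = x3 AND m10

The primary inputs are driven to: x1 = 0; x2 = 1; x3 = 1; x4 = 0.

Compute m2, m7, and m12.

m1 = x1 AND x2 = 0 AND 1 = 0
m2 = x3 NOR x4 = 1 NOR 0 = 0
m3 = x2 AND x3 AND m1 = 1 AND 1 AND 0 = 0
m5 = m3 NOR m1 = 0 NOR 0 = 1
m7 = x4 XOR m5 = 0 XOR 1 = 1
m8 = m2 NAND m7 = 0 NAND 1 = 1
m9 = NOT m8 = NOT 1 = 0
m10 = m9 XNOR m8 = 0 XNOR 1 = 0
m12 = x3 AND m10 = 1 AND 0 = 0

m2 = 0, m7 = 1, m12 = 0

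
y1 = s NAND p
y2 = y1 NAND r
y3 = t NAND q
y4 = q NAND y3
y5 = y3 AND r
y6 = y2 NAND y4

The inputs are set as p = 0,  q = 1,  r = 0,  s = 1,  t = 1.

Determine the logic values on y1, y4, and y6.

y1 = s NAND p = 1 NAND 0 = 1
y2 = y1 NAND r = 1 NAND 0 = 1
y3 = t NAND q = 1 NAND 1 = 0
y4 = q NAND y3 = 1 NAND 0 = 1
y6 = y2 NAND y4 = 1 NAND 1 = 0

y1 = 1, y4 = 1, y6 = 0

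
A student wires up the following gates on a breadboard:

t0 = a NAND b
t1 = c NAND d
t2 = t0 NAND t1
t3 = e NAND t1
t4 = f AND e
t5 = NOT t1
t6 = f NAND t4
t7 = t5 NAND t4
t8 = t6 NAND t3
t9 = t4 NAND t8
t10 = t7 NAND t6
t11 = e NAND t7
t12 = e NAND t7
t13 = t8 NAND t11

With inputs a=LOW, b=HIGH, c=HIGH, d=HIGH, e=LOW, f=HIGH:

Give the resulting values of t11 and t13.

t1 = c NAND d = HIGH NAND HIGH = LOW
t3 = e NAND t1 = LOW NAND LOW = HIGH
t4 = f AND e = HIGH AND LOW = LOW
t5 = NOT t1 = NOT LOW = HIGH
t6 = f NAND t4 = HIGH NAND LOW = HIGH
t7 = t5 NAND t4 = HIGH NAND LOW = HIGH
t8 = t6 NAND t3 = HIGH NAND HIGH = LOW
t11 = e NAND t7 = LOW NAND HIGH = HIGH
t13 = t8 NAND t11 = LOW NAND HIGH = HIGH

t11 = HIGH; t13 = HIGH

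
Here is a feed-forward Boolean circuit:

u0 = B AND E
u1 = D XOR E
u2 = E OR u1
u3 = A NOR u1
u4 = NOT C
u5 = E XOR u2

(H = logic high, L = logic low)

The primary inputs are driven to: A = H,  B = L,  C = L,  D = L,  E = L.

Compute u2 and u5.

u2 = L, u5 = L

u1 = D XOR E = L XOR L = L
u2 = E OR u1 = L OR L = L
u5 = E XOR u2 = L XOR L = L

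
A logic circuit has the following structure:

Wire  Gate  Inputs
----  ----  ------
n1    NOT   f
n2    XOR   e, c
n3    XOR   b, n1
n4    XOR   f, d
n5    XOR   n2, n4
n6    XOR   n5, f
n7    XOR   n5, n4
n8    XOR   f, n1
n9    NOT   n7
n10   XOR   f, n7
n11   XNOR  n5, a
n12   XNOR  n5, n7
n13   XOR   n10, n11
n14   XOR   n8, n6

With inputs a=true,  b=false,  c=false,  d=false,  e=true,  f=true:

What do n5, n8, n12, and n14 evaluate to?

n1 = NOT f = NOT true = false
n2 = e XOR c = true XOR false = true
n4 = f XOR d = true XOR false = true
n5 = n2 XOR n4 = true XOR true = false
n6 = n5 XOR f = false XOR true = true
n7 = n5 XOR n4 = false XOR true = true
n8 = f XOR n1 = true XOR false = true
n12 = n5 XNOR n7 = false XNOR true = false
n14 = n8 XOR n6 = true XOR true = false

n5 = false; n8 = true; n12 = false; n14 = false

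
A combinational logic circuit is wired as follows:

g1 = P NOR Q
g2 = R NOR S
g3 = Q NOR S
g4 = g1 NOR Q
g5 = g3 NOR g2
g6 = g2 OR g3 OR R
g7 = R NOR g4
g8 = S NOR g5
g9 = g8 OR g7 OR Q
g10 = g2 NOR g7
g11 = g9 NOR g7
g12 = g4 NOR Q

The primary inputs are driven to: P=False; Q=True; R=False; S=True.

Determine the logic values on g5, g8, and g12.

g1 = P NOR Q = False NOR True = False
g2 = R NOR S = False NOR True = False
g3 = Q NOR S = True NOR True = False
g4 = g1 NOR Q = False NOR True = False
g5 = g3 NOR g2 = False NOR False = True
g8 = S NOR g5 = True NOR True = False
g12 = g4 NOR Q = False NOR True = False

g5 = True, g8 = False, g12 = False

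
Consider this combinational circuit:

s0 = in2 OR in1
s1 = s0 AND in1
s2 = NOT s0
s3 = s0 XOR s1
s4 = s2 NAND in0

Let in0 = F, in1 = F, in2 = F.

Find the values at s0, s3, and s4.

s0 = F, s3 = F, s4 = T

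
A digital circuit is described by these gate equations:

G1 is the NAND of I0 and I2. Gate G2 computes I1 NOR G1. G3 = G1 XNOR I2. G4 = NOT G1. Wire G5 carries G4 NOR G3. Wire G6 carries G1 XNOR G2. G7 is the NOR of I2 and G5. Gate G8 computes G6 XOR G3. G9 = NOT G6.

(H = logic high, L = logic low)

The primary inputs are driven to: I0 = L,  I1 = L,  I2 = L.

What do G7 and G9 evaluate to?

G7 = L; G9 = H

G1 = I0 NAND I2 = L NAND L = H
G2 = I1 NOR G1 = L NOR H = L
G3 = G1 XNOR I2 = H XNOR L = L
G4 = NOT G1 = NOT H = L
G5 = G4 NOR G3 = L NOR L = H
G6 = G1 XNOR G2 = H XNOR L = L
G7 = I2 NOR G5 = L NOR H = L
G9 = NOT G6 = NOT L = H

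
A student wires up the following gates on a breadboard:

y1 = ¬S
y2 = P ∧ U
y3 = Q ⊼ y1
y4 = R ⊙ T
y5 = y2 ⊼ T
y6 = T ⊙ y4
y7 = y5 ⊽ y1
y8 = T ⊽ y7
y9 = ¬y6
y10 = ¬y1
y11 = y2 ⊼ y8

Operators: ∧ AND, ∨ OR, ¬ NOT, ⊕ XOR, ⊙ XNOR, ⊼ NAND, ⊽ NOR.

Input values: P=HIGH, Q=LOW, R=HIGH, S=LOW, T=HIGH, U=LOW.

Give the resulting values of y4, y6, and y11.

y4 = HIGH; y6 = HIGH; y11 = HIGH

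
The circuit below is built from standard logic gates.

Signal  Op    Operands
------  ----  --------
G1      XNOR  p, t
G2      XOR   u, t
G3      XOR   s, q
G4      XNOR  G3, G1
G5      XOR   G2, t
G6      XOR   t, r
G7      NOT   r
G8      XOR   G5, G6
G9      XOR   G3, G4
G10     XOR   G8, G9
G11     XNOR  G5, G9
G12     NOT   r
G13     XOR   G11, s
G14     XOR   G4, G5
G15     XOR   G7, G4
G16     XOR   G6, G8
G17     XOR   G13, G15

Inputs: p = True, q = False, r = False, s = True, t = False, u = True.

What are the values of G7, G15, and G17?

G1 = p XNOR t = True XNOR False = False
G2 = u XOR t = True XOR False = True
G3 = s XOR q = True XOR False = True
G4 = G3 XNOR G1 = True XNOR False = False
G5 = G2 XOR t = True XOR False = True
G7 = NOT r = NOT False = True
G9 = G3 XOR G4 = True XOR False = True
G11 = G5 XNOR G9 = True XNOR True = True
G13 = G11 XOR s = True XOR True = False
G15 = G7 XOR G4 = True XOR False = True
G17 = G13 XOR G15 = False XOR True = True

G7 = True  G15 = True  G17 = True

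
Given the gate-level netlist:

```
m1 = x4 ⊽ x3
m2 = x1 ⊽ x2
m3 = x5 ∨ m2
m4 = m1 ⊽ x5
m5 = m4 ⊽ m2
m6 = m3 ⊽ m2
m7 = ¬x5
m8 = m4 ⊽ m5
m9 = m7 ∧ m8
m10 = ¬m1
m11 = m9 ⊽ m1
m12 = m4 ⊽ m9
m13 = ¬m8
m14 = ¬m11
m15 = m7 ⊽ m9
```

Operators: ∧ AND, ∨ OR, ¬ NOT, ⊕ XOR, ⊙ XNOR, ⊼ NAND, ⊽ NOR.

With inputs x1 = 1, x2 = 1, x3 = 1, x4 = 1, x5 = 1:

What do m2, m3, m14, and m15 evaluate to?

m2 = 0, m3 = 1, m14 = 0, m15 = 1

m1 = x4 NOR x3 = 1 NOR 1 = 0
m2 = x1 NOR x2 = 1 NOR 1 = 0
m3 = x5 OR m2 = 1 OR 0 = 1
m4 = m1 NOR x5 = 0 NOR 1 = 0
m5 = m4 NOR m2 = 0 NOR 0 = 1
m7 = NOT x5 = NOT 1 = 0
m8 = m4 NOR m5 = 0 NOR 1 = 0
m9 = m7 AND m8 = 0 AND 0 = 0
m11 = m9 NOR m1 = 0 NOR 0 = 1
m14 = NOT m11 = NOT 1 = 0
m15 = m7 NOR m9 = 0 NOR 0 = 1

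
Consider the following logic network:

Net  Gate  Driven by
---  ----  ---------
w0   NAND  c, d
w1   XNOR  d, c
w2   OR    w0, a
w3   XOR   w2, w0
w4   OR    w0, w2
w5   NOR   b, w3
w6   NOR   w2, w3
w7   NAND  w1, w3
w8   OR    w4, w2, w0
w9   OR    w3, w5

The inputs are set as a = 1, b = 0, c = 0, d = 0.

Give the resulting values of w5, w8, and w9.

w0 = c NAND d = 0 NAND 0 = 1
w2 = w0 OR a = 1 OR 1 = 1
w3 = w2 XOR w0 = 1 XOR 1 = 0
w4 = w0 OR w2 = 1 OR 1 = 1
w5 = b NOR w3 = 0 NOR 0 = 1
w8 = w4 OR w2 OR w0 = 1 OR 1 OR 1 = 1
w9 = w3 OR w5 = 0 OR 1 = 1

w5 = 1  w8 = 1  w9 = 1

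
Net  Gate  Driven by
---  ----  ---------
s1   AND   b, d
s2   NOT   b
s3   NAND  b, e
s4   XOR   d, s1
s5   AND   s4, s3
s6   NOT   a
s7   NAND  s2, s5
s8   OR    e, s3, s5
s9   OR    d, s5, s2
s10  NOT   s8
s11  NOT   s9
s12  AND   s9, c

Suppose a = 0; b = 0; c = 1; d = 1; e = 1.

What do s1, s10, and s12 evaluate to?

s1 = 0; s10 = 0; s12 = 1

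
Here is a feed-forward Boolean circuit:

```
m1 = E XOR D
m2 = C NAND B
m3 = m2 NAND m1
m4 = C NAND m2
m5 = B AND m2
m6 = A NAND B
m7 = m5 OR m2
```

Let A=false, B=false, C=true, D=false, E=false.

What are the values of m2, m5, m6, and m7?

m2 = C NAND B = true NAND false = true
m5 = B AND m2 = false AND true = false
m6 = A NAND B = false NAND false = true
m7 = m5 OR m2 = false OR true = true

m2 = true, m5 = false, m6 = true, m7 = true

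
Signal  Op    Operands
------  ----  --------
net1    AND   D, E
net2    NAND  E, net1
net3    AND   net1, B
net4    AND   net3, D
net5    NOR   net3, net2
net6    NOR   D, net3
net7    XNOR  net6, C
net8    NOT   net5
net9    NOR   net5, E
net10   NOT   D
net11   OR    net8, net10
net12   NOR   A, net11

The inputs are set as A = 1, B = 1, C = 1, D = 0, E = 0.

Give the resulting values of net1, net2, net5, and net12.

net1 = D AND E = 0 AND 0 = 0
net2 = E NAND net1 = 0 NAND 0 = 1
net3 = net1 AND B = 0 AND 1 = 0
net5 = net3 NOR net2 = 0 NOR 1 = 0
net8 = NOT net5 = NOT 0 = 1
net10 = NOT D = NOT 0 = 1
net11 = net8 OR net10 = 1 OR 1 = 1
net12 = A NOR net11 = 1 NOR 1 = 0

net1 = 0; net2 = 1; net5 = 0; net12 = 0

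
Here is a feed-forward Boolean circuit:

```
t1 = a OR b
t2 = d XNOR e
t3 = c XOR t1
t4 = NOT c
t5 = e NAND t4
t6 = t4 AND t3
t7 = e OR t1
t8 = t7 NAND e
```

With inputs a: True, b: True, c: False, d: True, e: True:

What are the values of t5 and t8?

t5 = False  t8 = False

t1 = a OR b = True OR True = True
t4 = NOT c = NOT False = True
t5 = e NAND t4 = True NAND True = False
t7 = e OR t1 = True OR True = True
t8 = t7 NAND e = True NAND True = False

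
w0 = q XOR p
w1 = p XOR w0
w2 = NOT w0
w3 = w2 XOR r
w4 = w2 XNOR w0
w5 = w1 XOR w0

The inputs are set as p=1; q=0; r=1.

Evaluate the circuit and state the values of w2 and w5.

w0 = q XOR p = 0 XOR 1 = 1
w1 = p XOR w0 = 1 XOR 1 = 0
w2 = NOT w0 = NOT 1 = 0
w5 = w1 XOR w0 = 0 XOR 1 = 1

w2 = 0, w5 = 1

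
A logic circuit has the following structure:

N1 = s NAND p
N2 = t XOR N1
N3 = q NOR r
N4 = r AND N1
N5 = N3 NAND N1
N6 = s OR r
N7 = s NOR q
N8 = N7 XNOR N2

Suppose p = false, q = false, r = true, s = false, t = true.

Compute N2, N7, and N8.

N2 = false, N7 = true, N8 = false

N1 = s NAND p = false NAND false = true
N2 = t XOR N1 = true XOR true = false
N7 = s NOR q = false NOR false = true
N8 = N7 XNOR N2 = true XNOR false = false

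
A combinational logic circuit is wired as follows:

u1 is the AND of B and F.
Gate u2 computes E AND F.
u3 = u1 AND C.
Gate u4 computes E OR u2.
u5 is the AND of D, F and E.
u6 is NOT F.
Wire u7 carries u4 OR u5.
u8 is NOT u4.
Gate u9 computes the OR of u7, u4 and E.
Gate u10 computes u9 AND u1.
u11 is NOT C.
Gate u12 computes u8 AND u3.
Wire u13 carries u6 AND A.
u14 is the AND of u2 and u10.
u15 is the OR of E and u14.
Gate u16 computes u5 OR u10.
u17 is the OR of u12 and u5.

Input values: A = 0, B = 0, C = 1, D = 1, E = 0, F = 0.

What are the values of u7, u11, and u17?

u1 = B AND F = 0 AND 0 = 0
u2 = E AND F = 0 AND 0 = 0
u3 = u1 AND C = 0 AND 1 = 0
u4 = E OR u2 = 0 OR 0 = 0
u5 = D AND F AND E = 1 AND 0 AND 0 = 0
u7 = u4 OR u5 = 0 OR 0 = 0
u8 = NOT u4 = NOT 0 = 1
u11 = NOT C = NOT 1 = 0
u12 = u8 AND u3 = 1 AND 0 = 0
u17 = u12 OR u5 = 0 OR 0 = 0

u7 = 0, u11 = 0, u17 = 0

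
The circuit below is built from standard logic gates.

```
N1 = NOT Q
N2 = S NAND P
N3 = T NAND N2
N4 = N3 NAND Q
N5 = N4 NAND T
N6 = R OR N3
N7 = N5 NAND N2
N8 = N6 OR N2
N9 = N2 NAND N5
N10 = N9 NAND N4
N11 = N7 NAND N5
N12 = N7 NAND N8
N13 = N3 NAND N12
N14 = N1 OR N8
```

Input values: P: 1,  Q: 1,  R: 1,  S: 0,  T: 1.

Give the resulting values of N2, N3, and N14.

N1 = NOT Q = NOT 1 = 0
N2 = S NAND P = 0 NAND 1 = 1
N3 = T NAND N2 = 1 NAND 1 = 0
N6 = R OR N3 = 1 OR 0 = 1
N8 = N6 OR N2 = 1 OR 1 = 1
N14 = N1 OR N8 = 0 OR 1 = 1

N2 = 1, N3 = 0, N14 = 1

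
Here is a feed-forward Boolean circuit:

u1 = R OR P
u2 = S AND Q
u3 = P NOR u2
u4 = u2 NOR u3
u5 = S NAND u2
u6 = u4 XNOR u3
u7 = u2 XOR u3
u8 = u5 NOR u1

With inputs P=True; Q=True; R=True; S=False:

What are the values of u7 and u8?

u7 = False  u8 = False

u1 = R OR P = True OR True = True
u2 = S AND Q = False AND True = False
u3 = P NOR u2 = True NOR False = False
u5 = S NAND u2 = False NAND False = True
u7 = u2 XOR u3 = False XOR False = False
u8 = u5 NOR u1 = True NOR True = False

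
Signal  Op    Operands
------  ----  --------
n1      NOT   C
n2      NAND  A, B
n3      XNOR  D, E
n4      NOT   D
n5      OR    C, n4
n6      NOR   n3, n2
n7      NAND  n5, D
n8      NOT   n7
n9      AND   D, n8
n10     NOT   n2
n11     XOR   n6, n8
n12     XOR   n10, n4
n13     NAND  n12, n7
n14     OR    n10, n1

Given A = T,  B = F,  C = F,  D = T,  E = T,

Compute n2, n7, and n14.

n2 = T  n7 = T  n14 = T

n1 = NOT C = NOT F = T
n2 = A NAND B = T NAND F = T
n4 = NOT D = NOT T = F
n5 = C OR n4 = F OR F = F
n7 = n5 NAND D = F NAND T = T
n10 = NOT n2 = NOT T = F
n14 = n10 OR n1 = F OR T = T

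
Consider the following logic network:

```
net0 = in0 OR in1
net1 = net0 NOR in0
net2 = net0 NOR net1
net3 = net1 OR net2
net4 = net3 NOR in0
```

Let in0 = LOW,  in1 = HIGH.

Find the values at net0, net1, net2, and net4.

net0 = HIGH  net1 = LOW  net2 = LOW  net4 = HIGH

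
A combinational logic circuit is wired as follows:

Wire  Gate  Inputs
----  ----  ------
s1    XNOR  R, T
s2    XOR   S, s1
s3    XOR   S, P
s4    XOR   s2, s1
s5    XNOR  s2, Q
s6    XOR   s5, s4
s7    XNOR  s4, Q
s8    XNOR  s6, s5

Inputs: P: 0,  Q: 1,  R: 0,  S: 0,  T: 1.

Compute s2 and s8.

s2 = 0, s8 = 1

s1 = R XNOR T = 0 XNOR 1 = 0
s2 = S XOR s1 = 0 XOR 0 = 0
s4 = s2 XOR s1 = 0 XOR 0 = 0
s5 = s2 XNOR Q = 0 XNOR 1 = 0
s6 = s5 XOR s4 = 0 XOR 0 = 0
s8 = s6 XNOR s5 = 0 XNOR 0 = 1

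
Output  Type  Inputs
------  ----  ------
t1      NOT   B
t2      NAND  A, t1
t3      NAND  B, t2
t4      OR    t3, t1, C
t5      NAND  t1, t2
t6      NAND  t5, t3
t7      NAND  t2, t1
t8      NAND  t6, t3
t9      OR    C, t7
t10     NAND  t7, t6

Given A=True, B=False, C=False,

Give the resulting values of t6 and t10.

t6 = False; t10 = True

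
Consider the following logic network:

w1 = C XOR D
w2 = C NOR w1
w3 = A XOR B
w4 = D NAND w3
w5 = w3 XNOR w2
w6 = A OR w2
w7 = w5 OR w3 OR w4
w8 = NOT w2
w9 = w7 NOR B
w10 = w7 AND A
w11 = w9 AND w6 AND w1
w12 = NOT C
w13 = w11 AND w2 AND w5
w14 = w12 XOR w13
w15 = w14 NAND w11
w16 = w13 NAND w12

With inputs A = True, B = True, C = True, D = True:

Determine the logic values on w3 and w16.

w3 = False, w16 = True

w1 = C XOR D = True XOR True = False
w2 = C NOR w1 = True NOR False = False
w3 = A XOR B = True XOR True = False
w4 = D NAND w3 = True NAND False = True
w5 = w3 XNOR w2 = False XNOR False = True
w6 = A OR w2 = True OR False = True
w7 = w5 OR w3 OR w4 = True OR False OR True = True
w9 = w7 NOR B = True NOR True = False
w11 = w9 AND w6 AND w1 = False AND True AND False = False
w12 = NOT C = NOT True = False
w13 = w11 AND w2 AND w5 = False AND False AND True = False
w16 = w13 NAND w12 = False NAND False = True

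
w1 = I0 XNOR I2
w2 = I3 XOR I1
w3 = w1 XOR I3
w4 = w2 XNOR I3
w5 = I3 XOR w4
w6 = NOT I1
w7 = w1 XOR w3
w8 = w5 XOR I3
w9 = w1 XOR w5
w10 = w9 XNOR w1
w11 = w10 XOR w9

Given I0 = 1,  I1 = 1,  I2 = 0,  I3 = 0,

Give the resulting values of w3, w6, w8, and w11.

w1 = I0 XNOR I2 = 1 XNOR 0 = 0
w2 = I3 XOR I1 = 0 XOR 1 = 1
w3 = w1 XOR I3 = 0 XOR 0 = 0
w4 = w2 XNOR I3 = 1 XNOR 0 = 0
w5 = I3 XOR w4 = 0 XOR 0 = 0
w6 = NOT I1 = NOT 1 = 0
w8 = w5 XOR I3 = 0 XOR 0 = 0
w9 = w1 XOR w5 = 0 XOR 0 = 0
w10 = w9 XNOR w1 = 0 XNOR 0 = 1
w11 = w10 XOR w9 = 1 XOR 0 = 1

w3 = 0, w6 = 0, w8 = 0, w11 = 1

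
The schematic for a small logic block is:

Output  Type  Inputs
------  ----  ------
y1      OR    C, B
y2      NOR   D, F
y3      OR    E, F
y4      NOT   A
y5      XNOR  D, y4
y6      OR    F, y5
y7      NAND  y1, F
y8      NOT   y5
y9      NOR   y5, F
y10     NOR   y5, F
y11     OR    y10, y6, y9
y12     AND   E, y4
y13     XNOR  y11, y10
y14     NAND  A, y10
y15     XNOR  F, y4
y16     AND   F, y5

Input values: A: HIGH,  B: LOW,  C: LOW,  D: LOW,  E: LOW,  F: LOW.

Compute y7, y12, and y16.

y7 = HIGH; y12 = LOW; y16 = LOW

y1 = C OR B = LOW OR LOW = LOW
y4 = NOT A = NOT HIGH = LOW
y5 = D XNOR y4 = LOW XNOR LOW = HIGH
y7 = y1 NAND F = LOW NAND LOW = HIGH
y12 = E AND y4 = LOW AND LOW = LOW
y16 = F AND y5 = LOW AND HIGH = LOW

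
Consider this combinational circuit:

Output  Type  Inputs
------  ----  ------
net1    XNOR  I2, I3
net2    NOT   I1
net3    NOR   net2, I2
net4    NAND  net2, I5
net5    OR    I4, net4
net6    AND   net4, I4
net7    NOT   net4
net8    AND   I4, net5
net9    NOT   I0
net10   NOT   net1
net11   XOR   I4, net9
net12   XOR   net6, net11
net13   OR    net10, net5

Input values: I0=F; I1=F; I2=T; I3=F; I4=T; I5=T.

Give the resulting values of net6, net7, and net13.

net6 = F, net7 = T, net13 = T

net1 = I2 XNOR I3 = T XNOR F = F
net2 = NOT I1 = NOT F = T
net4 = net2 NAND I5 = T NAND T = F
net5 = I4 OR net4 = T OR F = T
net6 = net4 AND I4 = F AND T = F
net7 = NOT net4 = NOT F = T
net10 = NOT net1 = NOT F = T
net13 = net10 OR net5 = T OR T = T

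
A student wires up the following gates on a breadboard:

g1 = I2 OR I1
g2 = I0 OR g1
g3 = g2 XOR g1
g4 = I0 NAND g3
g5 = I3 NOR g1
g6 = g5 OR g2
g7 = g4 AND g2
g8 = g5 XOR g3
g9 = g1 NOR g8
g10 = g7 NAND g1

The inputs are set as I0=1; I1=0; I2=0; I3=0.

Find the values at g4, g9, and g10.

g4 = 0  g9 = 1  g10 = 1

g1 = I2 OR I1 = 0 OR 0 = 0
g2 = I0 OR g1 = 1 OR 0 = 1
g3 = g2 XOR g1 = 1 XOR 0 = 1
g4 = I0 NAND g3 = 1 NAND 1 = 0
g5 = I3 NOR g1 = 0 NOR 0 = 1
g7 = g4 AND g2 = 0 AND 1 = 0
g8 = g5 XOR g3 = 1 XOR 1 = 0
g9 = g1 NOR g8 = 0 NOR 0 = 1
g10 = g7 NAND g1 = 0 NAND 0 = 1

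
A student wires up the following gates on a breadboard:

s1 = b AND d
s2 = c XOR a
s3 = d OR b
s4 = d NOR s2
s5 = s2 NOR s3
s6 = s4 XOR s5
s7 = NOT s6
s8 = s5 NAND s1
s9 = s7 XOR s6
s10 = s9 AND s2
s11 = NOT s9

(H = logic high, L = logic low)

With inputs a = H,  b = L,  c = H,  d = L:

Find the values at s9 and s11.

s9 = H, s11 = L

s2 = c XOR a = H XOR H = L
s3 = d OR b = L OR L = L
s4 = d NOR s2 = L NOR L = H
s5 = s2 NOR s3 = L NOR L = H
s6 = s4 XOR s5 = H XOR H = L
s7 = NOT s6 = NOT L = H
s9 = s7 XOR s6 = H XOR L = H
s11 = NOT s9 = NOT H = L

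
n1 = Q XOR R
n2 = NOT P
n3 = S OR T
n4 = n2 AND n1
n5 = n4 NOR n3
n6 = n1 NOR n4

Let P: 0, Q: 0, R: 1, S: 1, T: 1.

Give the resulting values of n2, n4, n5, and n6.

n1 = Q XOR R = 0 XOR 1 = 1
n2 = NOT P = NOT 0 = 1
n3 = S OR T = 1 OR 1 = 1
n4 = n2 AND n1 = 1 AND 1 = 1
n5 = n4 NOR n3 = 1 NOR 1 = 0
n6 = n1 NOR n4 = 1 NOR 1 = 0

n2 = 1; n4 = 1; n5 = 0; n6 = 0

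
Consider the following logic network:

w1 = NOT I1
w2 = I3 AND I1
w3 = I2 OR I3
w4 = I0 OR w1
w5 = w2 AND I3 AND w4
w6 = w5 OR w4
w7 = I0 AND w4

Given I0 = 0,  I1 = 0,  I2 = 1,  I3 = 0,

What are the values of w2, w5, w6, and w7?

w2 = 0; w5 = 0; w6 = 1; w7 = 0

w1 = NOT I1 = NOT 0 = 1
w2 = I3 AND I1 = 0 AND 0 = 0
w4 = I0 OR w1 = 0 OR 1 = 1
w5 = w2 AND I3 AND w4 = 0 AND 0 AND 1 = 0
w6 = w5 OR w4 = 0 OR 1 = 1
w7 = I0 AND w4 = 0 AND 1 = 0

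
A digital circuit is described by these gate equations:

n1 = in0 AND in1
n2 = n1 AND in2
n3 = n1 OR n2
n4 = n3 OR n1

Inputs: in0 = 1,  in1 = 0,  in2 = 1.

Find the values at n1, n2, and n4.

n1 = 0; n2 = 0; n4 = 0

n1 = in0 AND in1 = 1 AND 0 = 0
n2 = n1 AND in2 = 0 AND 1 = 0
n3 = n1 OR n2 = 0 OR 0 = 0
n4 = n3 OR n1 = 0 OR 0 = 0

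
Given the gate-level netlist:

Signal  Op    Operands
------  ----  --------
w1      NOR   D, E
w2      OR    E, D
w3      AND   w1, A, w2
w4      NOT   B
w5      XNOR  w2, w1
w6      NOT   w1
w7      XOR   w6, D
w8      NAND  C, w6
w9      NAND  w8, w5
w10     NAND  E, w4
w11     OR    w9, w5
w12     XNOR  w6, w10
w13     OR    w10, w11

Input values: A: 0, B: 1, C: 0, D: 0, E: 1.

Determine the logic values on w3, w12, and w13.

w3 = 0  w12 = 1  w13 = 1

w1 = D NOR E = 0 NOR 1 = 0
w2 = E OR D = 1 OR 0 = 1
w3 = w1 AND A AND w2 = 0 AND 0 AND 1 = 0
w4 = NOT B = NOT 1 = 0
w5 = w2 XNOR w1 = 1 XNOR 0 = 0
w6 = NOT w1 = NOT 0 = 1
w8 = C NAND w6 = 0 NAND 1 = 1
w9 = w8 NAND w5 = 1 NAND 0 = 1
w10 = E NAND w4 = 1 NAND 0 = 1
w11 = w9 OR w5 = 1 OR 0 = 1
w12 = w6 XNOR w10 = 1 XNOR 1 = 1
w13 = w10 OR w11 = 1 OR 1 = 1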